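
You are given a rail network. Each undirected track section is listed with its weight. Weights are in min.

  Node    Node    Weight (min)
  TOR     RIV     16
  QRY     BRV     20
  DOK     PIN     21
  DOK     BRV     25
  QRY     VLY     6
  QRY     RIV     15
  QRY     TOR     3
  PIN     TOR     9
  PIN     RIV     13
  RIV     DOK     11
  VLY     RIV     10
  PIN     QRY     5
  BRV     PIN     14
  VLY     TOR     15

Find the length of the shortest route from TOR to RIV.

Settle nodes by increasing distance from TOR:
TOR: 0
QRY: 3  (via TOR)
PIN: 8  (via QRY)
VLY: 9  (via QRY)
RIV: 16  (via TOR)
Shortest route: TOR–RIV = 16 min.

16 min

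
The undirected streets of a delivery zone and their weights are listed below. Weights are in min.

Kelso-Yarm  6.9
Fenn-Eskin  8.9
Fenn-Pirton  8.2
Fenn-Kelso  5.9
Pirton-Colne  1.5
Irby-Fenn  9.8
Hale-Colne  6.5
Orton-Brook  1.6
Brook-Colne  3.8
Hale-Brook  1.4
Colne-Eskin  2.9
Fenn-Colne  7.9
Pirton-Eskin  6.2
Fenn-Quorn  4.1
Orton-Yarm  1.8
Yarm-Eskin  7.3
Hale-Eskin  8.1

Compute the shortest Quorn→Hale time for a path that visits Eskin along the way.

21.1 min

Shortest Quorn→Eskin: Quorn → Fenn → Eskin = 13
Best Eskin to Hale: Eskin → Hale costing 8.1
Total via Eskin: 13 + 8.1 = 21.1 min.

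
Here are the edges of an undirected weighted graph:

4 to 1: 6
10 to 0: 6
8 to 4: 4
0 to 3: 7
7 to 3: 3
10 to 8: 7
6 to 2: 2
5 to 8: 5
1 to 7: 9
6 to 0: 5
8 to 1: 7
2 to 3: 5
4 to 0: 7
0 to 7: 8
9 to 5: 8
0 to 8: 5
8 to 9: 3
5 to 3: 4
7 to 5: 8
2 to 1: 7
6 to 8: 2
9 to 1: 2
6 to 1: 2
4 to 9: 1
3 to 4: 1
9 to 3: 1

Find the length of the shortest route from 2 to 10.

Compare a few routes:
2 → 6 → 0 → 10: 2+5+6 = 13
2 → 6 → 8 → 0 → 10: 2+2+5+6 = 15
2 → 6 → 8 → 10: 2+2+7 = 11
The minimum is 11 via 2 → 6 → 8 → 10.

11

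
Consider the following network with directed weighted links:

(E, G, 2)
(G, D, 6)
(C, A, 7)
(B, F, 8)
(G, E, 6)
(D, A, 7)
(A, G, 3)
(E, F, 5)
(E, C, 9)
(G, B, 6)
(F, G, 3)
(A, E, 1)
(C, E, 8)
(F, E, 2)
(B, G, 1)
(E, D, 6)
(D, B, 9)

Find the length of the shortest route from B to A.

14

Candidate routes:
B → G → D → A: 1+6+7 = 14
B → G → E → D → A: 1+6+6+7 = 20
The minimum is 14 via B → G → D → A.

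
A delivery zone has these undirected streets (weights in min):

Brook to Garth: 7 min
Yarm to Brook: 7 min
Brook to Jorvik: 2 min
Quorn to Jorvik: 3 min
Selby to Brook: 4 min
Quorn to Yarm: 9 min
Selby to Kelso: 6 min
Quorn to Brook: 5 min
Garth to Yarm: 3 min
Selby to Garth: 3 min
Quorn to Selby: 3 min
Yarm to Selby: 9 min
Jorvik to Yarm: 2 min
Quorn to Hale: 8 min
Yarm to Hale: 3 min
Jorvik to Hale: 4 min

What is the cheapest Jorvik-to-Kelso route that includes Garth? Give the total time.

Shortest Jorvik→Garth: Jorvik–Yarm–Garth = 5
Shortest Garth→Kelso: Garth–Selby–Kelso = 9
Total via Garth: 5 + 9 = 14 min.

14 min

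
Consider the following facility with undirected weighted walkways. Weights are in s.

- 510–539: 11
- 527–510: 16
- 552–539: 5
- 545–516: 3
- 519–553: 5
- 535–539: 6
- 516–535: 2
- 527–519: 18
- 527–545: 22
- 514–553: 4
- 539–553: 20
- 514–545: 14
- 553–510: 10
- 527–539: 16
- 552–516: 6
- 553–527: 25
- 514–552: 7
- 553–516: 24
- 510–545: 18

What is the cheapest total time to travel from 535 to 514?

15 s

Compare a few routes:
535 → 516 → 545 → 514: 2+3+14 = 19
535 → 539 → 553 → 514: 6+20+4 = 30
535 → 539 → 552 → 514: 6+5+7 = 18
535 → 516 → 552 → 514: 2+6+7 = 15
Cheapest is 535 → 516 → 552 → 514 at 15 s.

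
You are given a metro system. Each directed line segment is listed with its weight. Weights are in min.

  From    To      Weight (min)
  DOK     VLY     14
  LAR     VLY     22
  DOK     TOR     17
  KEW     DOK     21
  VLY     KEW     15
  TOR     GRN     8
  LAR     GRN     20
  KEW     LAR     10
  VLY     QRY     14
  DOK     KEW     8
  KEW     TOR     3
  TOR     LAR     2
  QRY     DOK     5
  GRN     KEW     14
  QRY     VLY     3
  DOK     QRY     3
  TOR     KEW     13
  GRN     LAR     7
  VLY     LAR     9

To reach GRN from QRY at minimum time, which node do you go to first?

DOK

Candidate routes:
QRY–VLY–KEW–TOR–GRN: 3+15+3+8 = 29
QRY–DOK–KEW–TOR–GRN: 5+8+3+8 = 24
The minimum is 24 min via QRY–DOK–KEW–TOR–GRN.
So from QRY the first move is to DOK.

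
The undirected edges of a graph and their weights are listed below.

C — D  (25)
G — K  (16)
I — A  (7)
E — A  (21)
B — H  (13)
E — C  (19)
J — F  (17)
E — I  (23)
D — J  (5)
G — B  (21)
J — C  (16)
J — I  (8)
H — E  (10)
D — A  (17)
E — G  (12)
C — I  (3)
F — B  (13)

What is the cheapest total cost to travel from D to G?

Enumerating some paths:
D–J–I–E–G: 5+8+23+12 = 48
D–J–I–C–E–G: 5+8+3+19+12 = 47
D–J–C–E–G: 5+16+19+12 = 52
D–A–E–G: 17+21+12 = 50
The minimum is 47 via D–J–I–C–E–G.

47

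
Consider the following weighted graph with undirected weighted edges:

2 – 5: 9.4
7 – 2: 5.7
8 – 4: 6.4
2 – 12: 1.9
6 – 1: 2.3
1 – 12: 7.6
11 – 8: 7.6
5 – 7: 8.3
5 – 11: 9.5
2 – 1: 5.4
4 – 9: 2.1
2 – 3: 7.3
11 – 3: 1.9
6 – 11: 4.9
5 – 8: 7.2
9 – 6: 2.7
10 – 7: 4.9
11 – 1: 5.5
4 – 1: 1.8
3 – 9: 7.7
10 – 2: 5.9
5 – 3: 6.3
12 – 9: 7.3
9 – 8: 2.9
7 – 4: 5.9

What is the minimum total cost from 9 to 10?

Compare a few routes:
9 - 4 - 7 - 10: 2.1+5.9+4.9 = 12.9
9 - 6 - 1 - 2 - 10: 2.7+2.3+5.4+5.9 = 16.3
9 - 4 - 1 - 2 - 10: 2.1+1.8+5.4+5.9 = 15.2
9 - 12 - 2 - 10: 7.3+1.9+5.9 = 15.1
The minimum is 12.9 via 9 - 4 - 7 - 10.

12.9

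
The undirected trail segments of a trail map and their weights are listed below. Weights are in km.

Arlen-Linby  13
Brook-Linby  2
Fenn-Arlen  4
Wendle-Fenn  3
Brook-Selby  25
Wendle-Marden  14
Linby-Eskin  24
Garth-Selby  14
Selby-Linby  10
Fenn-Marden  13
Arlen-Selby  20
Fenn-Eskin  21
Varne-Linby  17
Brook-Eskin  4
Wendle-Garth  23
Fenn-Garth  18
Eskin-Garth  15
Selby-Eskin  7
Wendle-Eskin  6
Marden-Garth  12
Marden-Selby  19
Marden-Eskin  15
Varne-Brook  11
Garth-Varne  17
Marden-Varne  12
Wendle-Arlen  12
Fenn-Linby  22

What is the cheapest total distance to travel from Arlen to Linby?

13 km

Enumerating some paths:
Arlen - Linby: 13 = 13
Arlen - Fenn - Linby: 4+22 = 26
Arlen - Wendle - Eskin - Brook - Linby: 12+6+4+2 = 24
Arlen - Fenn - Wendle - Eskin - Brook - Linby: 4+3+6+4+2 = 19
Cheapest is Arlen - Linby at 13 km.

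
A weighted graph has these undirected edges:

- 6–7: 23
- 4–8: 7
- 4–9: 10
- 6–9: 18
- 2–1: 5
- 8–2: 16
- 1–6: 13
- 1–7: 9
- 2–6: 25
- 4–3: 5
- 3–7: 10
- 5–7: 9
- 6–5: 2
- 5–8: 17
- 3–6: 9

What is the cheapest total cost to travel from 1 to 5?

15

Shortest distances from 1:
1: 0
2: 5  (via 1)
7: 9  (via 1)
6: 13  (via 1)
5: 15  (via 6)
Shortest route: 1–6–5 = 15.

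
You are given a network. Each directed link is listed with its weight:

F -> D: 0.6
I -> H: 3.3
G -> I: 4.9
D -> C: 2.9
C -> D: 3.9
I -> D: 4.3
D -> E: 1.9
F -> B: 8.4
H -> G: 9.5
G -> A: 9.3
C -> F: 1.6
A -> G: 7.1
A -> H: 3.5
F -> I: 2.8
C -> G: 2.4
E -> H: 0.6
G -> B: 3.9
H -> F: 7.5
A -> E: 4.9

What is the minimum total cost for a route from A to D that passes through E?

13.6

Shortest A→E: A–E = 4.9
Shortest E→D: E–H–F–D = 8.7
Total via E: 4.9 + 8.7 = 13.6.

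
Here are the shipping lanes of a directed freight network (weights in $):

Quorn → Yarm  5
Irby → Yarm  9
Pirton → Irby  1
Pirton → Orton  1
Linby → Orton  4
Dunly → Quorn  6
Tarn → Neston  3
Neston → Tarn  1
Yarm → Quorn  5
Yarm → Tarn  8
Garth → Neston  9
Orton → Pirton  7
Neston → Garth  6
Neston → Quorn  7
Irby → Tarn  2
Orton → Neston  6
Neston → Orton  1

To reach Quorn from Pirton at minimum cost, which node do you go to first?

Enumerating some paths:
Pirton - Orton - Neston - Quorn: 1+6+7 = 14
Pirton - Irby - Yarm - Quorn: 1+9+5 = 15
Pirton - Irby - Tarn - Neston - Quorn: 1+2+3+7 = 13
Cheapest is Pirton - Irby - Tarn - Neston - Quorn at $13.
So from Pirton the first move is to Irby.

Irby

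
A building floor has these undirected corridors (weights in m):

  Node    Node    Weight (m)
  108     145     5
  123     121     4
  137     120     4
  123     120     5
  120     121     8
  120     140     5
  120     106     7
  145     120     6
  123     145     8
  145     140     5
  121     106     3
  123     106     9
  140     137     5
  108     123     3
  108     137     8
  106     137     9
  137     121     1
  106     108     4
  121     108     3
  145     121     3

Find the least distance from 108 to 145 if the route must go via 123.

10 m

Shortest 108→123: 108–123 = 3
Shortest 123→145: 123–121–145 = 7
Total via 123: 3 + 7 = 10 m.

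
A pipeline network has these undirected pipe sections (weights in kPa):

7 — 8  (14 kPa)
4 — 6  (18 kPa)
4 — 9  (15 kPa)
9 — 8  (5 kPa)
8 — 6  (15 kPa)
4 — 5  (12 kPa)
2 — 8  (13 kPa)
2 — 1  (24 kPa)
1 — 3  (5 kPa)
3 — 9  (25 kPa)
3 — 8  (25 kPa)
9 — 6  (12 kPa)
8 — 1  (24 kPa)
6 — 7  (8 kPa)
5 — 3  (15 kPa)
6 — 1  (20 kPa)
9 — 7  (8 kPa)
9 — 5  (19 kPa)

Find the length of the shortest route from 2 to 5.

37 kPa

Running Dijkstra from 2:
2: 0
8: 13  (via 2)
9: 18  (via 8)
1: 24  (via 2)
7: 26  (via 9)
6: 28  (via 8)
3: 29  (via 1)
4: 33  (via 9)
5: 37  (via 9)
Shortest route: 2 → 8 → 9 → 5 = 37 kPa.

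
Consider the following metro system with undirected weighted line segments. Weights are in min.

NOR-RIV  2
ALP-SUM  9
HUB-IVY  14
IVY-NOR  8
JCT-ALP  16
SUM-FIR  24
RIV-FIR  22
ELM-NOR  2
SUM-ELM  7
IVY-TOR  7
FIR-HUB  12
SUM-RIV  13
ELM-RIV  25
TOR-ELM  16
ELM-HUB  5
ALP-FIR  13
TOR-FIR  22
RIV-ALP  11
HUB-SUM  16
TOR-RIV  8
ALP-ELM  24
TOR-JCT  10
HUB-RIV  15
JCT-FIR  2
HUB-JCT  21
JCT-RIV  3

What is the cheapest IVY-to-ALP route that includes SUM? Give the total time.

Shortest IVY→SUM: IVY → NOR → ELM → SUM = 17
Best SUM to ALP: SUM → ALP costing 9
Total via SUM: 17 + 9 = 26 min.

26 min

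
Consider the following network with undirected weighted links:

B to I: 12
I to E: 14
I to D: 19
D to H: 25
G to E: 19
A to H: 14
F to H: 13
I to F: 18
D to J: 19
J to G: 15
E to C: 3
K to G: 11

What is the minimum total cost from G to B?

45

Settle nodes by increasing distance from G:
G: 0
K: 11  (via G)
J: 15  (via G)
E: 19  (via G)
C: 22  (via E)
I: 33  (via E)
D: 34  (via J)
B: 45  (via I)
Shortest route: G → E → I → B = 45.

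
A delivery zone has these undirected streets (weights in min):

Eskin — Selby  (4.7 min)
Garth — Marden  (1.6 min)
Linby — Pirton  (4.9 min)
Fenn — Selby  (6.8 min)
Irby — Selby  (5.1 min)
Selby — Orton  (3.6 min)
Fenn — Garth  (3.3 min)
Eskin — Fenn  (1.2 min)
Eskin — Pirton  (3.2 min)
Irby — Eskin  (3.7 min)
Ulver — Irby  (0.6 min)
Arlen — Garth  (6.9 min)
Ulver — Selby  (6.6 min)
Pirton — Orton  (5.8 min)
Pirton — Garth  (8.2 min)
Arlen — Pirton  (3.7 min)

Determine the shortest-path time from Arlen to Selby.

11.6 min

Shortest distances from Arlen:
Arlen: 0
Pirton: 3.7  (via Arlen)
Eskin: 6.9  (via Pirton)
Garth: 6.9  (via Arlen)
Fenn: 8.1  (via Eskin)
Marden: 8.5  (via Garth)
Linby: 8.6  (via Pirton)
Orton: 9.5  (via Pirton)
Irby: 10.6  (via Eskin)
Ulver: 11.2  (via Irby)
Selby: 11.6  (via Eskin)
Shortest route: Arlen–Pirton–Eskin–Selby = 11.6 min.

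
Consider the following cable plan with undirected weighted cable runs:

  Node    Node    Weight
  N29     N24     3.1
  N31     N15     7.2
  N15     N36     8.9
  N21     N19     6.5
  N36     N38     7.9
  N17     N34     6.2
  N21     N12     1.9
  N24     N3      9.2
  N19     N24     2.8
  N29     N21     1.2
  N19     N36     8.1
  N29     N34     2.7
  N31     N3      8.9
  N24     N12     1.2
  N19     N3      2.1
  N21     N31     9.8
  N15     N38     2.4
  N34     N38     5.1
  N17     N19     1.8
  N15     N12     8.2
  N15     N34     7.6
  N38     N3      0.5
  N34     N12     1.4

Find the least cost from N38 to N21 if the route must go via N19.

Shortest N38→N19: N38–N3–N19 = 2.6
Best N19 to N21: N19–N24–N12–N21 costing 5.9
Total via N19: 2.6 + 5.9 = 8.5.

8.5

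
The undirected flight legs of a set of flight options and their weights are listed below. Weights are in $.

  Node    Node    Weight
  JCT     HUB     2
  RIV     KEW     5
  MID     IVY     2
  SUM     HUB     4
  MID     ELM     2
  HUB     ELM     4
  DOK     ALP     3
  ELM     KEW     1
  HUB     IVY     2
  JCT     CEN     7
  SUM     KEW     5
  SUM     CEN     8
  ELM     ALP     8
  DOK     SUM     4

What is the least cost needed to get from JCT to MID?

Shortest distances from JCT:
JCT: 0
HUB: 2  (via JCT)
IVY: 4  (via HUB)
ELM: 6  (via HUB)
SUM: 6  (via HUB)
MID: 6  (via IVY)
Shortest route: JCT–HUB–IVY–MID = $6.

$6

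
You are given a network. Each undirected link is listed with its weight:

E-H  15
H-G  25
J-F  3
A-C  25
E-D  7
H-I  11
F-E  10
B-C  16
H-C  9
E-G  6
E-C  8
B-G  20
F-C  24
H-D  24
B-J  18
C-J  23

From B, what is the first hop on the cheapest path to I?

C

Compare a few routes:
B → C → H → I: 16+9+11 = 36
B → C → E → H → I: 16+8+15+11 = 50
The minimum is 36 via B → C → H → I.
So from B the first move is to C.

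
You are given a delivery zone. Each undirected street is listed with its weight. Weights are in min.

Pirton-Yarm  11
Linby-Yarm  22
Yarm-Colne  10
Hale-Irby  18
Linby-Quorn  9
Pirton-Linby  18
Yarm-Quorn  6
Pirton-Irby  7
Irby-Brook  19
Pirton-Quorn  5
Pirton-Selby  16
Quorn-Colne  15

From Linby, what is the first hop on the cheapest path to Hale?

Quorn

Candidate routes:
Linby → Quorn → Pirton → Irby → Hale: 9+5+7+18 = 39
Linby → Pirton → Irby → Hale: 18+7+18 = 43
The minimum is 39 min via Linby → Quorn → Pirton → Irby → Hale.
So from Linby the first move is to Quorn.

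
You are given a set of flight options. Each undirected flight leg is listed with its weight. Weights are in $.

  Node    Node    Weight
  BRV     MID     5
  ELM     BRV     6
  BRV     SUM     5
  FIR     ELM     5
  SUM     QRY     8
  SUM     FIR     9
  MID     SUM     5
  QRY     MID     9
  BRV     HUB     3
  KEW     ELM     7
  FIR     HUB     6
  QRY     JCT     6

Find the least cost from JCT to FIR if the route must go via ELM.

$30

Best JCT to ELM: JCT–QRY–SUM–BRV–ELM costing 25
Shortest ELM→FIR: ELM–FIR = 5
Total via ELM: 25 + 5 = $30.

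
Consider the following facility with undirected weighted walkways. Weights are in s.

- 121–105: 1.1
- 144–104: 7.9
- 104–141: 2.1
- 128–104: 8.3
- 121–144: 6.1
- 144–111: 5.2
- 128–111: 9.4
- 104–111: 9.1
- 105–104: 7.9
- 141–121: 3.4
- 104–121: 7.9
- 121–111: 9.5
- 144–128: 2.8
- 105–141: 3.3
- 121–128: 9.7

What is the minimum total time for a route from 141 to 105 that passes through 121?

4.5 s

Best 141 to 121: 141–121 costing 3.4
Shortest 121→105: 121–105 = 1.1
Total via 121: 3.4 + 1.1 = 4.5 s.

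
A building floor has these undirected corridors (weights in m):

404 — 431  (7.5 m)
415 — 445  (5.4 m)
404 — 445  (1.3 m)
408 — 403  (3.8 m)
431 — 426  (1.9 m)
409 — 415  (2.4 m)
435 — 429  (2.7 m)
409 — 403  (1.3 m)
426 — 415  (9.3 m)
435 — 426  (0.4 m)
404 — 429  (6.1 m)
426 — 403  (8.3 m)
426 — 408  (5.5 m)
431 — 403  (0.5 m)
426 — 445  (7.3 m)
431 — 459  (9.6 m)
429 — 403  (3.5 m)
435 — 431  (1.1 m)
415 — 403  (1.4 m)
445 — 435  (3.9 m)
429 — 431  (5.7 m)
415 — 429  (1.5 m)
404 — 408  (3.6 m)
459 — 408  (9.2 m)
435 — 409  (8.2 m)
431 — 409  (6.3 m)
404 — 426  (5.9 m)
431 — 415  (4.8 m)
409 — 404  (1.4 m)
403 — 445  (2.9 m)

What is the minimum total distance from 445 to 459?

Compare a few routes:
445–435–431–459: 3.9+1.1+9.6 = 14.6
445–403–431–459: 2.9+0.5+9.6 = 13
445–404–408–459: 1.3+3.6+9.2 = 14.1
445–404–409–403–431–459: 1.3+1.4+1.3+0.5+9.6 = 14.1
Cheapest is 445–403–431–459 at 13 m.

13 m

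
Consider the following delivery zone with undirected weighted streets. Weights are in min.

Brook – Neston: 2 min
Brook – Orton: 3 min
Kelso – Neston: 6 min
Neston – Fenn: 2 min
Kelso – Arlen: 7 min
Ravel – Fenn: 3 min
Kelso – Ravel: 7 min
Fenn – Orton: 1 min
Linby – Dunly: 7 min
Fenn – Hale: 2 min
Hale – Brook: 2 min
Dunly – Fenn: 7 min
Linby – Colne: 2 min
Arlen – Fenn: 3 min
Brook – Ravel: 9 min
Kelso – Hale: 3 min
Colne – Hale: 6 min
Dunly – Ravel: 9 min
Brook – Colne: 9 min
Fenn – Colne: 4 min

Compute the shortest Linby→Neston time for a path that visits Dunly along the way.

Best Linby to Dunly: Linby → Dunly costing 7
Shortest Dunly→Neston: Dunly → Fenn → Neston = 9
Total via Dunly: 7 + 9 = 16 min.

16 min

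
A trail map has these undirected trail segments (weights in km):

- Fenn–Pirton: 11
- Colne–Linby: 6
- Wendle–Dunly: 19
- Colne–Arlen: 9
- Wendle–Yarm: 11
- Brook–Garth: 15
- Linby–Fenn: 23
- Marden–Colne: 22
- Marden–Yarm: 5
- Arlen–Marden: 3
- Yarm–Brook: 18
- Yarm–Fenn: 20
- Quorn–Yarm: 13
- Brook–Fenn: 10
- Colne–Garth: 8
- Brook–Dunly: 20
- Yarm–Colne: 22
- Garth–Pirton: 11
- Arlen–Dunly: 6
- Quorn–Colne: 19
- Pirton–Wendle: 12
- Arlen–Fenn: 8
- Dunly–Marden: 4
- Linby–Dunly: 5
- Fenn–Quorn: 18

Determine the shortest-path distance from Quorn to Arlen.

21 km

Shortest distances from Quorn:
Quorn: 0
Yarm: 13  (via Quorn)
Fenn: 18  (via Quorn)
Marden: 18  (via Yarm)
Colne: 19  (via Quorn)
Arlen: 21  (via Marden)
Shortest route: Quorn → Yarm → Marden → Arlen = 21 km.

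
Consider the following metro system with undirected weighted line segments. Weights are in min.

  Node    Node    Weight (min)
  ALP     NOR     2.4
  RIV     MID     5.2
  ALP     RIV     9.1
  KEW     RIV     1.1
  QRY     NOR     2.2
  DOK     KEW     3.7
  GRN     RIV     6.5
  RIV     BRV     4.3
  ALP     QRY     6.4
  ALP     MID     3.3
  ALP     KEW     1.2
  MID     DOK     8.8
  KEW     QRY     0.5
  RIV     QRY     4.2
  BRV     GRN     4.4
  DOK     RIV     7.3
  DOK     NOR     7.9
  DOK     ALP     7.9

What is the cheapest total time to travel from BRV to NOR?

8.1 min

Compare a few routes:
BRV → RIV → QRY → NOR: 4.3+4.2+2.2 = 10.7
BRV → RIV → KEW → ALP → NOR: 4.3+1.1+1.2+2.4 = 9
BRV → RIV → KEW → QRY → NOR: 4.3+1.1+0.5+2.2 = 8.1
BRV → RIV → QRY → KEW → ALP → NOR: 4.3+4.2+0.5+1.2+2.4 = 12.6
Cheapest is BRV → RIV → KEW → QRY → NOR at 8.1 min.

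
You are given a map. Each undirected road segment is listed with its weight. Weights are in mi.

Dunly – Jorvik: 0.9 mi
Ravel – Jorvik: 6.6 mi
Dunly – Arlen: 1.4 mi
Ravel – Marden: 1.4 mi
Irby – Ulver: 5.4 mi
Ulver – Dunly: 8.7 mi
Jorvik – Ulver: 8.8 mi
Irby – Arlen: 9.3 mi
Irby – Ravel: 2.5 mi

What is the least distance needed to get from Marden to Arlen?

Running Dijkstra from Marden:
Marden: 0
Ravel: 1.4  (via Marden)
Irby: 3.9  (via Ravel)
Jorvik: 8  (via Ravel)
Dunly: 8.9  (via Jorvik)
Ulver: 9.3  (via Irby)
Arlen: 10.3  (via Dunly)
Shortest route: Marden → Ravel → Jorvik → Dunly → Arlen = 10.3 mi.

10.3 mi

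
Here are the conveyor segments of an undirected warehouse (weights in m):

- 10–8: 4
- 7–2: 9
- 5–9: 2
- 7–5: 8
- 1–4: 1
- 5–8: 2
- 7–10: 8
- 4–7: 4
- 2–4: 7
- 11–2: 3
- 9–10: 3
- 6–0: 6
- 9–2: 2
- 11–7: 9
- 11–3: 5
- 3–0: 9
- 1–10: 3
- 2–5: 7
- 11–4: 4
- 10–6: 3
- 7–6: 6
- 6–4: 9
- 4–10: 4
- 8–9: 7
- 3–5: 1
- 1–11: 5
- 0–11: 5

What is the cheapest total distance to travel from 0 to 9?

10 m

Candidate routes:
0–6–10–9: 6+3+3 = 12
0–11–2–9: 5+3+2 = 10
The minimum is 10 m via 0–11–2–9.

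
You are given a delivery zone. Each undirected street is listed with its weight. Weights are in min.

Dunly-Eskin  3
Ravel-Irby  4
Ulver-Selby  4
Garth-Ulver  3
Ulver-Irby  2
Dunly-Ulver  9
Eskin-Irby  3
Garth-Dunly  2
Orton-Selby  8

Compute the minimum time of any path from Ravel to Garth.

9 min

Enumerating some paths:
Ravel–Irby–Ulver–Dunly–Garth: 4+2+9+2 = 17
Ravel–Irby–Ulver–Garth: 4+2+3 = 9
Ravel–Irby–Eskin–Dunly–Garth: 4+3+3+2 = 12
The minimum is 9 min via Ravel–Irby–Ulver–Garth.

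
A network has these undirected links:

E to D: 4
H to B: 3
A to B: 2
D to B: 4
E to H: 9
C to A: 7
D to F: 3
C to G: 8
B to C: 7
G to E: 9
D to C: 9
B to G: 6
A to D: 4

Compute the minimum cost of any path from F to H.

10

Running Dijkstra from F:
F: 0
D: 3  (via F)
A: 7  (via D)
B: 7  (via D)
E: 7  (via D)
H: 10  (via B)
Shortest route: F → D → B → H = 10.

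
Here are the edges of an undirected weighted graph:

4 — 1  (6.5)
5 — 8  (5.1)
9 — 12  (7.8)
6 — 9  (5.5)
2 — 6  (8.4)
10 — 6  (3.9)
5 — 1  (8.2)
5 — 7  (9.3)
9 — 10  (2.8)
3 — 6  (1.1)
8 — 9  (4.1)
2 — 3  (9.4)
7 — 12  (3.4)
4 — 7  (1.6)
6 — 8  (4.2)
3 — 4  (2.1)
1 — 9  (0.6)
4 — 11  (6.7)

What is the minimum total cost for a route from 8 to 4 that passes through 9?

Shortest 8→9: 8 → 9 = 4.1
Shortest 9→4: 9 → 1 → 4 = 7.1
Total via 9: 4.1 + 7.1 = 11.2.

11.2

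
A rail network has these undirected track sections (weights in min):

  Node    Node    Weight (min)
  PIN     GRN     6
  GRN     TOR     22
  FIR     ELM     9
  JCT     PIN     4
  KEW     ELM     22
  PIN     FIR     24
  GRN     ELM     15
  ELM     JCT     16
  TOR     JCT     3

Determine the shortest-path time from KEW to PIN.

Shortest distances from KEW:
KEW: 0
ELM: 22  (via KEW)
FIR: 31  (via ELM)
GRN: 37  (via ELM)
JCT: 38  (via ELM)
TOR: 41  (via JCT)
PIN: 42  (via JCT)
Shortest route: KEW–ELM–JCT–PIN = 42 min.

42 min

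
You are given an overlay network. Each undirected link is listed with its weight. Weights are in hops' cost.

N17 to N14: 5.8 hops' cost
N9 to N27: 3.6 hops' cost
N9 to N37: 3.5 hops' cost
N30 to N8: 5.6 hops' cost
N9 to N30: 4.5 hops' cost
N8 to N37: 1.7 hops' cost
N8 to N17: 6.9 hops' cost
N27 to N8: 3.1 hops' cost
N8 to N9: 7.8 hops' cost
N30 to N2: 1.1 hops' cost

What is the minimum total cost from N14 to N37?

Settle nodes by increasing distance from N14:
N14: 0
N17: 5.8  (via N14)
N8: 12.7  (via N17)
N37: 14.4  (via N8)
Shortest route: N14 → N17 → N8 → N37 = 14.4 hops' cost.

14.4 hops' cost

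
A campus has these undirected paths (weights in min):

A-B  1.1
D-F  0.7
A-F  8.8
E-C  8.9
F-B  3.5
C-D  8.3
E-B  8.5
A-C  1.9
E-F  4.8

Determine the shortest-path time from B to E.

8.3 min

Shortest distances from B:
B: 0
A: 1.1  (via B)
C: 3  (via A)
F: 3.5  (via B)
D: 4.2  (via F)
E: 8.3  (via F)
Shortest route: B → F → E = 8.3 min.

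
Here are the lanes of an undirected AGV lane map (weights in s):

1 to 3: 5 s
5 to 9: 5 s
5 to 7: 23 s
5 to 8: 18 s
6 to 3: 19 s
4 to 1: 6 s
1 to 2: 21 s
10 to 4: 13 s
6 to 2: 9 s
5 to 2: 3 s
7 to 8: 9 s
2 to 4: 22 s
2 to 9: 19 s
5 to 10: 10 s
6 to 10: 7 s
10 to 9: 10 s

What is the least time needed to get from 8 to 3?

47 s

Candidate routes:
8–5–2–6–3: 18+3+9+19 = 49
8–5–2–1–3: 18+3+21+5 = 47
8–5–10–4–1–3: 18+10+13+6+5 = 52
The minimum is 47 s via 8–5–2–1–3.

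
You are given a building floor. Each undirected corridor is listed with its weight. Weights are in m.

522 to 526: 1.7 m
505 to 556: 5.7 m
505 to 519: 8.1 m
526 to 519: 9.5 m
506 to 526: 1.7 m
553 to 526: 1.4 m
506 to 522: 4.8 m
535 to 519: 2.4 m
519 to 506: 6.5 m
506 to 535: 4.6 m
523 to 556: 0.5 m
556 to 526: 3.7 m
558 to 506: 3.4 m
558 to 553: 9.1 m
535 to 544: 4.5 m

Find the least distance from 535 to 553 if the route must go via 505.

Shortest 535→505: 535–519–505 = 10.5
Shortest 505→553: 505–556–526–553 = 10.8
Total via 505: 10.5 + 10.8 = 21.3 m.

21.3 m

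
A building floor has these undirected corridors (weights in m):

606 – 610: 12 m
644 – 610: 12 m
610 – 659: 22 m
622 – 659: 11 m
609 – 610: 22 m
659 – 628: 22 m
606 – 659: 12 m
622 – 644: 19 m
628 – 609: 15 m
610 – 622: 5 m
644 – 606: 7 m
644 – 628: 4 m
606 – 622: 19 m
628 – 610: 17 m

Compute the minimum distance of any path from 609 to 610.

Candidate routes:
609 - 628 - 644 - 610: 15+4+12 = 31
609 - 610: 22 = 22
609 - 628 - 610: 15+17 = 32
Cheapest is 609 - 610 at 22 m.

22 m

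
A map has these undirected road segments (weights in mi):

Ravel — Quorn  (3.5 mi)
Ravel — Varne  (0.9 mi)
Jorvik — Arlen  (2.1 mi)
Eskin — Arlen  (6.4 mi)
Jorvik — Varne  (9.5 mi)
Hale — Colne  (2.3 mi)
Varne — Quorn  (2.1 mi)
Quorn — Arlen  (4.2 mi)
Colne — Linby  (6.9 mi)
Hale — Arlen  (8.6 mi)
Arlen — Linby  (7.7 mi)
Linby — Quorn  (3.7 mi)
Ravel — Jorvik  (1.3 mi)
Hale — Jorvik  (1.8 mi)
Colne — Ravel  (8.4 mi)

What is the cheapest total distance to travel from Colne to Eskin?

Enumerating some paths:
Colne - Hale - Jorvik - Arlen - Eskin: 2.3+1.8+2.1+6.4 = 12.6
Colne - Hale - Arlen - Eskin: 2.3+8.6+6.4 = 17.3
The minimum is 12.6 mi via Colne - Hale - Jorvik - Arlen - Eskin.

12.6 mi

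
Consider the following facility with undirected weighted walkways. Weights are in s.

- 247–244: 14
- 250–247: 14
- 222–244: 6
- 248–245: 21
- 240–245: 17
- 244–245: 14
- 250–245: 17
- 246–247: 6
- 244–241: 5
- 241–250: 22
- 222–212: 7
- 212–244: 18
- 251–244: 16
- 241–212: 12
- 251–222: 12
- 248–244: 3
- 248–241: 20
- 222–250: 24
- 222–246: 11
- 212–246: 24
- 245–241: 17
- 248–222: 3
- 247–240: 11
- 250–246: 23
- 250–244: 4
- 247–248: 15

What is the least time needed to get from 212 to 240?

Enumerating some paths:
212–222–248–247–240: 7+3+15+11 = 36
212–222–246–247–240: 7+11+6+11 = 35
Cheapest is 212–222–246–247–240 at 35 s.

35 s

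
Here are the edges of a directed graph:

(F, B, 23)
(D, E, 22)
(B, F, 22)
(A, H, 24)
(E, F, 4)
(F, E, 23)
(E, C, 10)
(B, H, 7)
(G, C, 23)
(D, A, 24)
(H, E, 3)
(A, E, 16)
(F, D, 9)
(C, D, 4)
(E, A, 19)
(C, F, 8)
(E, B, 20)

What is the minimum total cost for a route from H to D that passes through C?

Shortest H→C: H → E → C = 13
Best C to D: C → D costing 4
Total via C: 13 + 4 = 17.

17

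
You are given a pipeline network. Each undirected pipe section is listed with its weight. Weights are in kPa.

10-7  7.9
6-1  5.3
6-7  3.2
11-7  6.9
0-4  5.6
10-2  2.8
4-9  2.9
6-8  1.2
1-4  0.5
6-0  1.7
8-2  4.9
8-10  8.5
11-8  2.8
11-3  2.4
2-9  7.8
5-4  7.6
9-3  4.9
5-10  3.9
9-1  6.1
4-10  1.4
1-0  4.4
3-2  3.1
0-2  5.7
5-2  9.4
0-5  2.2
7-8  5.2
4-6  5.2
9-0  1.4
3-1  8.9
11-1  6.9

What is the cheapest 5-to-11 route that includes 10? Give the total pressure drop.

Best 5 to 10: 5 → 10 costing 3.9
Best 10 to 11: 10 → 2 → 3 → 11 costing 8.3
Total via 10: 3.9 + 8.3 = 12.2 kPa.

12.2 kPa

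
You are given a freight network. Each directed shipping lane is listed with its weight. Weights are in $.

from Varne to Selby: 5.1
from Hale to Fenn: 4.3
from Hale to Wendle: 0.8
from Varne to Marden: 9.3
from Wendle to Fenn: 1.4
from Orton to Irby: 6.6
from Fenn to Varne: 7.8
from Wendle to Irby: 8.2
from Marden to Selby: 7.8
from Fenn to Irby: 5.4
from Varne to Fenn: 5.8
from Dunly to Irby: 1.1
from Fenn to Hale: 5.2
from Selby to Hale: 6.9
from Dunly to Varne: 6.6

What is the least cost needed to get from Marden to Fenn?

$16.9

Candidate routes:
Marden–Selby–Hale–Fenn: 7.8+6.9+4.3 = 19
Marden–Selby–Hale–Wendle–Fenn: 7.8+6.9+0.8+1.4 = 16.9
Cheapest is Marden–Selby–Hale–Wendle–Fenn at $16.9.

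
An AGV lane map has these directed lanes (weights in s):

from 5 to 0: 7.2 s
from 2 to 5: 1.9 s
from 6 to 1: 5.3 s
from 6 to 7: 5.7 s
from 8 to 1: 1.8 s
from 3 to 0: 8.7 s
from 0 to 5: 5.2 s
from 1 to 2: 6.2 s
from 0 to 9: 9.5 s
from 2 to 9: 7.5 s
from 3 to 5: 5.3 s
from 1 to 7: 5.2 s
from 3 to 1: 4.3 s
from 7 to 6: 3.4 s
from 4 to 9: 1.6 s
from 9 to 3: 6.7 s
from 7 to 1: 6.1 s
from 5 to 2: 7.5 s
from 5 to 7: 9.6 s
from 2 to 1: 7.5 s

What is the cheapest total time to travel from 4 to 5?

Candidate routes:
4 - 9 - 3 - 0 - 5: 1.6+6.7+8.7+5.2 = 22.2
4 - 9 - 3 - 5: 1.6+6.7+5.3 = 13.6
4 - 9 - 3 - 1 - 2 - 5: 1.6+6.7+4.3+6.2+1.9 = 20.7
Cheapest is 4 - 9 - 3 - 5 at 13.6 s.

13.6 s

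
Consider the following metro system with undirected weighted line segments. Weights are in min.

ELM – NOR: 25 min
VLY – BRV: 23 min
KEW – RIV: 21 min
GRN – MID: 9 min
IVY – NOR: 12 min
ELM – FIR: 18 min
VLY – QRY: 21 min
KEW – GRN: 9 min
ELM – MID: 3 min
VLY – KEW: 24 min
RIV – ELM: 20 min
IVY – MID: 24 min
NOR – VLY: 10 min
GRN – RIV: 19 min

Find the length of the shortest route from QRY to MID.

59 min

Shortest distances from QRY:
QRY: 0
VLY: 21  (via QRY)
NOR: 31  (via VLY)
IVY: 43  (via NOR)
BRV: 44  (via VLY)
KEW: 45  (via VLY)
GRN: 54  (via KEW)
ELM: 56  (via NOR)
MID: 59  (via ELM)
Shortest route: QRY–VLY–NOR–ELM–MID = 59 min.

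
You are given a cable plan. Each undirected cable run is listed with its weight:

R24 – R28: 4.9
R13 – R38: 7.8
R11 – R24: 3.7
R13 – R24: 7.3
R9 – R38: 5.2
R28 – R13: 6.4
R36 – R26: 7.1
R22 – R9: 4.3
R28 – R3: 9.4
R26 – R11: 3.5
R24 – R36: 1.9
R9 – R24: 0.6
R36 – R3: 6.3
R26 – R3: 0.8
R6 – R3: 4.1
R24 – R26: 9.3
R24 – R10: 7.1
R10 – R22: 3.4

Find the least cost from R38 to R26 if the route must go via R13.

22.3

Best R38 to R13: R38–R13 costing 7.8
Shortest R13→R26: R13–R24–R11–R26 = 14.5
Total via R13: 7.8 + 14.5 = 22.3.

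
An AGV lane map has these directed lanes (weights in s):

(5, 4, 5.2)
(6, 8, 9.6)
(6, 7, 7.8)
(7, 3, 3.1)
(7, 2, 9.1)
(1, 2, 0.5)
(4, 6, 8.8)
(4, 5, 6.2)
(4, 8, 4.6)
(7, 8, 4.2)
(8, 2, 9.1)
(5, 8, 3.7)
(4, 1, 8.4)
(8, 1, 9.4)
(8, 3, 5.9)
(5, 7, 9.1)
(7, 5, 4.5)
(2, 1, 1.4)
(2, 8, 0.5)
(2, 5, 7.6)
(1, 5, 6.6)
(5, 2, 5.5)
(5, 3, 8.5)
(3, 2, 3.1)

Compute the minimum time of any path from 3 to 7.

19.8 s

Compare a few routes:
3 → 2 → 5 → 7: 3.1+7.6+9.1 = 19.8
3 → 2 → 1 → 5 → 7: 3.1+1.4+6.6+9.1 = 20.2
3 → 2 → 8 → 1 → 5 → 7: 3.1+0.5+9.4+6.6+9.1 = 28.7
The minimum is 19.8 s via 3 → 2 → 5 → 7.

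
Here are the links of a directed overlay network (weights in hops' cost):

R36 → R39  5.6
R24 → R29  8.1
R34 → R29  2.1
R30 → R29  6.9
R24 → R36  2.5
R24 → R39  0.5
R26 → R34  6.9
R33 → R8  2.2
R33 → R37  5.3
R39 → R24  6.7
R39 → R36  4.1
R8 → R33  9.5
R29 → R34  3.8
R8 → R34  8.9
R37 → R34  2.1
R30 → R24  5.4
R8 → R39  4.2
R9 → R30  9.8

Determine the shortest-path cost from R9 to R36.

Running Dijkstra from R9:
R9: 0
R30: 9.8  (via R9)
R24: 15.2  (via R30)
R39: 15.7  (via R24)
R29: 16.7  (via R30)
R36: 17.7  (via R24)
Shortest route: R9–R30–R24–R36 = 17.7 hops' cost.

17.7 hops' cost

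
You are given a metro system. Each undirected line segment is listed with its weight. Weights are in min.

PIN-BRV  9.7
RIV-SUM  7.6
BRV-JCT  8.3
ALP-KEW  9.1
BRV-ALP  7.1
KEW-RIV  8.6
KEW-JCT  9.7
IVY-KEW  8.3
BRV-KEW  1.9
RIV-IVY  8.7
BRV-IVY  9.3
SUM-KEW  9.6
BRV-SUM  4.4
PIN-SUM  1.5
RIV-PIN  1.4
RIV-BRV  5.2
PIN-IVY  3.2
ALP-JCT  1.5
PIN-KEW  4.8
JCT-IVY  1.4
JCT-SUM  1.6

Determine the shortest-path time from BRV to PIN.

5.9 min

Candidate routes:
BRV–RIV–PIN: 5.2+1.4 = 6.6
BRV–SUM–PIN: 4.4+1.5 = 5.9
BRV–KEW–PIN: 1.9+4.8 = 6.7
Cheapest is BRV–SUM–PIN at 5.9 min.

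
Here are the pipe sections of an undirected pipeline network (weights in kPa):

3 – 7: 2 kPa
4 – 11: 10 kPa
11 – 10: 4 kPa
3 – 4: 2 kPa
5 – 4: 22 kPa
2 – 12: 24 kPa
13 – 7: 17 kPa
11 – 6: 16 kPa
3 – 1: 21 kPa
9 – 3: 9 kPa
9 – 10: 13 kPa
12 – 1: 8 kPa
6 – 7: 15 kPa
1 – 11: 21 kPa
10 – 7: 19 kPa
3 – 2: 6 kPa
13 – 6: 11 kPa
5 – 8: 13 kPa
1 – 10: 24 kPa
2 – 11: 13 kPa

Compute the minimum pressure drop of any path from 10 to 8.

Shortest distances from 10:
10: 0
11: 4  (via 10)
9: 13  (via 10)
4: 14  (via 11)
3: 16  (via 4)
2: 17  (via 11)
7: 18  (via 3)
6: 20  (via 11)
1: 24  (via 10)
13: 31  (via 6)
12: 32  (via 1)
5: 36  (via 4)
8: 49  (via 5)
Shortest route: 10 → 11 → 4 → 5 → 8 = 49 kPa.

49 kPa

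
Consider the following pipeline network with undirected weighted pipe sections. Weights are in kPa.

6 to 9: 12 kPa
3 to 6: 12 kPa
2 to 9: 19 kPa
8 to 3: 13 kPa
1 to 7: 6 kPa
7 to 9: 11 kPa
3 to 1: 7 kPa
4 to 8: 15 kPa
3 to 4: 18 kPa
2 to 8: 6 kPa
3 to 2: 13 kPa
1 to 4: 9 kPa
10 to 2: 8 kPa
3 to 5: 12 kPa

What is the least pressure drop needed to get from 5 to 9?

36 kPa

Enumerating some paths:
5 → 3 → 2 → 9: 12+13+19 = 44
5 → 3 → 4 → 1 → 7 → 9: 12+18+9+6+11 = 56
5 → 3 → 6 → 9: 12+12+12 = 36
5 → 3 → 8 → 2 → 9: 12+13+6+19 = 50
The minimum is 36 kPa via 5 → 3 → 6 → 9.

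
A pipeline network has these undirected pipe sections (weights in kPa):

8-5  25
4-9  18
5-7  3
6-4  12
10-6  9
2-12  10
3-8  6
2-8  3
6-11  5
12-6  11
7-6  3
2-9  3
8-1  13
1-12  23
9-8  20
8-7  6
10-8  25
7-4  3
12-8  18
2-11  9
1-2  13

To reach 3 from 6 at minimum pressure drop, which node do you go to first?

7

Candidate routes:
6–7–8–3: 3+6+6 = 15
6–12–2–8–3: 11+10+3+6 = 30
6–11–2–8–3: 5+9+3+6 = 23
6–4–7–8–3: 12+3+6+6 = 27
Cheapest is 6–7–8–3 at 15 kPa.
So from 6 the first move is to 7.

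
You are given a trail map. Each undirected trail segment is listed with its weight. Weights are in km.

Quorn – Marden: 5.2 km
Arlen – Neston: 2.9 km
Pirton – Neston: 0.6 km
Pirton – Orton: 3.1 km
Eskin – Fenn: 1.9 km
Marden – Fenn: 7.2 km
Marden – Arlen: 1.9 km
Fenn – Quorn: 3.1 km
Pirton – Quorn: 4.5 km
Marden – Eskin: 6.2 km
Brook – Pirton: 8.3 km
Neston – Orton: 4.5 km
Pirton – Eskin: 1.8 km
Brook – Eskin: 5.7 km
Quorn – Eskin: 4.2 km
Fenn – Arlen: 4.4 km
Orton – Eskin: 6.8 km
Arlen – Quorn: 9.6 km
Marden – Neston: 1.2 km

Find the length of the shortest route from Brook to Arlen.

11 km

Running Dijkstra from Brook:
Brook: 0
Eskin: 5.7  (via Brook)
Pirton: 7.5  (via Eskin)
Fenn: 7.6  (via Eskin)
Neston: 8.1  (via Pirton)
Marden: 9.3  (via Neston)
Quorn: 9.9  (via Eskin)
Orton: 10.6  (via Pirton)
Arlen: 11  (via Neston)
Shortest route: Brook–Eskin–Pirton–Neston–Arlen = 11 km.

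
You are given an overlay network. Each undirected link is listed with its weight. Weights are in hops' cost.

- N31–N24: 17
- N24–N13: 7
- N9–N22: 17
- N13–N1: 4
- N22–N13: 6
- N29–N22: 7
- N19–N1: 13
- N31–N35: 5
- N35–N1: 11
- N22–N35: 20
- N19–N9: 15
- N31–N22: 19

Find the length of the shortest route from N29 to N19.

30 hops' cost

Settle nodes by increasing distance from N29:
N29: 0
N22: 7  (via N29)
N13: 13  (via N22)
N1: 17  (via N13)
N24: 20  (via N13)
N9: 24  (via N22)
N31: 26  (via N22)
N35: 27  (via N22)
N19: 30  (via N1)
Shortest route: N29 → N22 → N13 → N1 → N19 = 30 hops' cost.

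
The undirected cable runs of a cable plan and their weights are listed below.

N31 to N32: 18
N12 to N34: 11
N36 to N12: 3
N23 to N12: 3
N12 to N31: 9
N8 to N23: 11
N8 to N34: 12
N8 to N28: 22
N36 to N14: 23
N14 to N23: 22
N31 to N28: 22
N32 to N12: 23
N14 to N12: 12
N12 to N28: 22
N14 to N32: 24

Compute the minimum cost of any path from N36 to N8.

17

Settle nodes by increasing distance from N36:
N36: 0
N12: 3  (via N36)
N23: 6  (via N12)
N31: 12  (via N12)
N34: 14  (via N12)
N14: 15  (via N12)
N8: 17  (via N23)
Shortest route: N36 → N12 → N23 → N8 = 17.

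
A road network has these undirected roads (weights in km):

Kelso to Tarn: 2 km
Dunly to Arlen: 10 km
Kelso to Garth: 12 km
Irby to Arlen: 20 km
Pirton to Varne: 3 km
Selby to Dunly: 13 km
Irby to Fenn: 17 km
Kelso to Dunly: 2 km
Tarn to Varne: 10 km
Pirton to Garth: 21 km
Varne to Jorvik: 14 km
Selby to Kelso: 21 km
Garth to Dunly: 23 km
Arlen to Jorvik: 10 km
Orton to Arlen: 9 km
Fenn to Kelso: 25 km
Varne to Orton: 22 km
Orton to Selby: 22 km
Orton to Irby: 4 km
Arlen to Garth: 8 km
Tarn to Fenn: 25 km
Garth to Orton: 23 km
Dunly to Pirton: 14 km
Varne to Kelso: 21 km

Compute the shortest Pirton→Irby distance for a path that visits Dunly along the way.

Best Pirton to Dunly: Pirton → Dunly costing 14
Best Dunly to Irby: Dunly → Arlen → Orton → Irby costing 23
Total via Dunly: 14 + 23 = 37 km.

37 km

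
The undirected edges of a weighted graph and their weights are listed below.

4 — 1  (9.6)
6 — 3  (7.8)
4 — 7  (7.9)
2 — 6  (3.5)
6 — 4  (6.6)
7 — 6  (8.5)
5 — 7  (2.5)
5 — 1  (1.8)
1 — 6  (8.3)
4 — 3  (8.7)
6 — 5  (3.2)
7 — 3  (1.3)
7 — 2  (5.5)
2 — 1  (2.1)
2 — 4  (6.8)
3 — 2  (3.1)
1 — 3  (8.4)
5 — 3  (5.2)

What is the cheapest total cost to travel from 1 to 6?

Settle nodes by increasing distance from 1:
1: 0
5: 1.8  (via 1)
2: 2.1  (via 1)
7: 4.3  (via 5)
6: 5  (via 5)
Shortest route: 1–5–6 = 5.

5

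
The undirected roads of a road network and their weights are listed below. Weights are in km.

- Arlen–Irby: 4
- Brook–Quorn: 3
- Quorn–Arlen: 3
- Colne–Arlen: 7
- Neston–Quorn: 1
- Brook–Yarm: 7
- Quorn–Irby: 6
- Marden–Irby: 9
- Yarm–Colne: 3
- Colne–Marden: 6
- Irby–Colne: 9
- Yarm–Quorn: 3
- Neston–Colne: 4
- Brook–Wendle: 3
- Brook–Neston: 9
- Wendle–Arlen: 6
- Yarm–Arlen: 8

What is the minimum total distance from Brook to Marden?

Running Dijkstra from Brook:
Brook: 0
Wendle: 3  (via Brook)
Quorn: 3  (via Brook)
Neston: 4  (via Quorn)
Yarm: 6  (via Quorn)
Arlen: 6  (via Quorn)
Colne: 8  (via Neston)
Irby: 9  (via Quorn)
Marden: 14  (via Colne)
Shortest route: Brook → Quorn → Neston → Colne → Marden = 14 km.

14 km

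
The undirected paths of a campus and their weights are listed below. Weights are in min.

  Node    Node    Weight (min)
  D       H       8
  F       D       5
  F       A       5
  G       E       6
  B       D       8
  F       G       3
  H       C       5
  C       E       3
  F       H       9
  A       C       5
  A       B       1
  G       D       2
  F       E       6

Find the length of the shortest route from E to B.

9 min

Enumerating some paths:
E → G → F → A → B: 6+3+5+1 = 15
E → F → A → B: 6+5+1 = 12
E → C → A → B: 3+5+1 = 9
The minimum is 9 min via E → C → A → B.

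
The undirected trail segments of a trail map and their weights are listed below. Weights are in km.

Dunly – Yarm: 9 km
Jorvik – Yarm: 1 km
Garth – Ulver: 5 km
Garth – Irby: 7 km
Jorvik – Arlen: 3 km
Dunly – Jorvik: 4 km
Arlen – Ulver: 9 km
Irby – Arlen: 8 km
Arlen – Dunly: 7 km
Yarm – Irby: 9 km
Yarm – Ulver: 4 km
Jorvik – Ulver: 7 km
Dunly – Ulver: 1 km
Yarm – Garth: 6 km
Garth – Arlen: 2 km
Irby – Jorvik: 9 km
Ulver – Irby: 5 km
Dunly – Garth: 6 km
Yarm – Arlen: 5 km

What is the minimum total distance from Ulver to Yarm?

Running Dijkstra from Ulver:
Ulver: 0
Dunly: 1  (via Ulver)
Yarm: 4  (via Ulver)
Shortest route: Ulver → Yarm = 4 km.

4 km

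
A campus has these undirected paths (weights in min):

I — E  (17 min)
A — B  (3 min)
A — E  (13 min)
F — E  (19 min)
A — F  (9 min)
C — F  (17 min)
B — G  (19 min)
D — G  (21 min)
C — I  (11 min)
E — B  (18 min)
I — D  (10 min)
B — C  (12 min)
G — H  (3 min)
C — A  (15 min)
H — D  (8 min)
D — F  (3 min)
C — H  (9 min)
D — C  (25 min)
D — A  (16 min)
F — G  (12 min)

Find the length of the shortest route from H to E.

30 min

Running Dijkstra from H:
H: 0
G: 3  (via H)
D: 8  (via H)
C: 9  (via H)
F: 11  (via D)
I: 18  (via D)
A: 20  (via F)
B: 21  (via C)
E: 30  (via F)
Shortest route: H–D–F–E = 30 min.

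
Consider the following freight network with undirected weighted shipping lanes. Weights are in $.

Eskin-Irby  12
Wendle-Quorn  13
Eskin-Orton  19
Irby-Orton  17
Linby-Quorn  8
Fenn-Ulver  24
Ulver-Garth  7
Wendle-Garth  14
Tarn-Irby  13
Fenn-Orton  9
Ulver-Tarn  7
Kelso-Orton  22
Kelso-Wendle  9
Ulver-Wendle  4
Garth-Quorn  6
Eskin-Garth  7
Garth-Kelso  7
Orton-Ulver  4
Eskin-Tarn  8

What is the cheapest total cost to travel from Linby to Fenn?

$34

Compare a few routes:
Linby → Quorn → Garth → Ulver → Orton → Fenn: 8+6+7+4+9 = 34
Linby → Quorn → Garth → Ulver → Fenn: 8+6+7+24 = 45
Linby → Quorn → Wendle → Ulver → Orton → Fenn: 8+13+4+4+9 = 38
The minimum is $34 via Linby → Quorn → Garth → Ulver → Orton → Fenn.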